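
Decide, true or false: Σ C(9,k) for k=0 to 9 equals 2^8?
False

Solution: Binomial theorem: Σ C(9,k) = (1+1)^9 = 2^9 = 512; RHS 2^8 = 256.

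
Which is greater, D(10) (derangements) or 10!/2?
D(10) = (10-1)·[D(9) + D(8)] = 9·[133,496 + 14,833] = 1,334,961; 10!/2 = 3,628,800/2 = 1,814,400.

Answer: 10!/2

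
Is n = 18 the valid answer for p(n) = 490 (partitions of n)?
No

Working:
Pentagonal recurrence p(n) = p(n−1) + p(n−2) − p(n−5) − p(n−7) + …: p(18) = p(17) + p(16) − p(13) − p(11) + p(6) + p(3) = 297 + 231 − 101 − 56 + 11 + 3 = 385, which does not equal 490.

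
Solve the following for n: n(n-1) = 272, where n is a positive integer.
17

n² − n − 272 = 0, so n = (1 ± √(1 + 4·272))/2 = (1 ± √1,089)/2 = (1 ± 33)/2, i.e. n = 17 or n = -16. Taking the positive root, n = 17 (check: 17×16 = 272).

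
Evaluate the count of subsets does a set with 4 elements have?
16

Solution: Each element can be included or excluded: 2^4 = 16.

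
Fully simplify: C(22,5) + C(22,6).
By Pascal's identity: C(23,6) = 100,947.
Final answer: 100,947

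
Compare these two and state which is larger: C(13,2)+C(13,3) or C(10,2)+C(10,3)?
First=364, Second=165.

Answer: C(13,2)+C(13,3)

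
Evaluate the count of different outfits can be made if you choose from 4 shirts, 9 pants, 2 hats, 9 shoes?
648

Solution: By the multiplication principle: 4 × 9 × 2 × 9 = 648.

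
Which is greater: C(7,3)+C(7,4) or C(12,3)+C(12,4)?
First=70, Second=715.

Answer: C(12,3)+C(12,4)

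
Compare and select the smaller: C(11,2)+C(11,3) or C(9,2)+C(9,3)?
C(9,2)+C(9,3)

Reasoning: First=220, Second=120.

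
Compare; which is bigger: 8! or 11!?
11!

Explanation: 8!=40,320, 11!=39,916,800. 11! > 8!.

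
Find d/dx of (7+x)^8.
Using the power rule: d/dx (7+x)^8 = 8(7+x)^{7}.

Answer: 8(7+x)^7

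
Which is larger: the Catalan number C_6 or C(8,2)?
C_6
C_6 = C(12,6)/(6+1) = 924/7 = 132; C(8,2) = 28.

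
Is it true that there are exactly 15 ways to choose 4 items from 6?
C(6,4) = 15.
Final answer: True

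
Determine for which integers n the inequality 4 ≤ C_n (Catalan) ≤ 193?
3, 4, 5, 6

C_2=2; C_3=5; C_4=14; C_5=42; C_6=132; C_7=429. So valid n = 3, 4, 5, 6.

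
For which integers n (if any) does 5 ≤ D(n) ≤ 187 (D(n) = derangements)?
4, 5

Working:
Using D(n) = (n−1)[D(n−1) + D(n−2)] with D(1)=0, D(2)=1: D(3)=2; D(4)=9; D(5)=44; D(6)=265. So valid n = 4, 5.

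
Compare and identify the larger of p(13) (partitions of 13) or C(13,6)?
C(13,6)
Pentagonal recurrence p(n) = p(n−1) + p(n−2) − p(n−5) − p(n−7) + …: p(13) = p(12) + p(11) − p(8) − p(6) + p(1) = 77 + 56 − 22 − 11 + 1 = 101; C(13,6) = 1,716.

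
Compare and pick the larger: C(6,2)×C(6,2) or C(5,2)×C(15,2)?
C(5,2)×C(15,2)

Working:
C(6,2)×C(6,2)=225, C(5,2)×C(15,2)=1,050.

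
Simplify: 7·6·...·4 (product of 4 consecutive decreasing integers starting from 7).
840

Explanation: This is P(7,4) = 7!/(3)! = 840.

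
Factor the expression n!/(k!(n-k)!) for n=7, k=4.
C(7,4) = 35

This is the binomial coefficient C(7,4) = 35.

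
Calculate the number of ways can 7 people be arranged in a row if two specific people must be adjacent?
Treat pair as unit: (7-1)! arrangements × 2 internal orders = 1,440.

Answer: 1,440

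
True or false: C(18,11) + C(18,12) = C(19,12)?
True

Solution: Pascal's identity C(n,k) + C(n,k+1) = C(n+1,k+1): 31,824 + 18,564 = 50,388 = C(19,12).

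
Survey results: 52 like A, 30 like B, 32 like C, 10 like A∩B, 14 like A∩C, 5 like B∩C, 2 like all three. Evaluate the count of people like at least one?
|A∪B∪C| = 52+30+32-10-14-5+2 = 87.

Answer: 87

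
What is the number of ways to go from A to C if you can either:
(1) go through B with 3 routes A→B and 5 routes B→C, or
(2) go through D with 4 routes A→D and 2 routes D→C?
Route via B: 3×5=15. Route via D: 4×2=8. Total: 23.
Final answer: 23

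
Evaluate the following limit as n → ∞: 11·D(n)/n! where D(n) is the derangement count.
11/e
D(n)/n! → 1/e, so 11·D(n)/n! → 11/e.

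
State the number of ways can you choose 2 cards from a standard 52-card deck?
1,326

Explanation: C(52,2) = 1,326.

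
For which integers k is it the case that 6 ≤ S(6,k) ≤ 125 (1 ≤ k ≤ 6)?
S(6,1)=1; S(6,2)=31; S(6,3)=90; S(6,4)=65; S(6,5)=15; S(6,6)=1. So valid k = 2, 3, 4, 5.

Answer: 2, 3, 4, 5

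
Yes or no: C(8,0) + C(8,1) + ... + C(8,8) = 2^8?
Yes

Solution: Binomial theorem with x = y = 1: Σ C(8,i) = (1+1)^8 = 2^8 = 256. The statement holds.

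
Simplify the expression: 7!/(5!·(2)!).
21

Reasoning: This is C(7,5) = 21.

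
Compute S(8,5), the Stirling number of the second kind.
1,050

Working:
Using the Stirling recurrence: S(n,k) = k·S(n-1,k) + S(n-1,k-1)
S(8,5) = 5·S(7,5) + S(7,4)
         = 5·140 + 350
         = 700 + 350
         = 1,050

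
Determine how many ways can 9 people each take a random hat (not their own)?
Using D(n) = (n-1)[D(n-1) + D(n-2)]:
D(9) = (9-1) × [D(8) + D(7)]
      = 8 × [14833 + 1854]
      = 8 × 16687
      = 133,496
Final answer: 133,496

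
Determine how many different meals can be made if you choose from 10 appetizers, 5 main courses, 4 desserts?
By the multiplication principle: 10 × 5 × 4 = 200.
Final answer: 200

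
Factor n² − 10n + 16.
(n − 2)(n − 8)

Solution: Seek roots whose sum is 10 and product is 16: (2, 8). So n² − 10n + 16 = (n − 2)(n − 8).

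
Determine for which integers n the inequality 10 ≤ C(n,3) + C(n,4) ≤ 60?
5, 6

C(4,3)+C(4,4)=5; C(5,3)+C(5,4)=15; C(6,3)+C(6,4)=35; C(7,3)+C(7,4)=70. So valid n = 5, 6.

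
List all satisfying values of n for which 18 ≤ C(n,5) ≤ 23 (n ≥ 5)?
7

Reasoning: C(6,5)=6; C(7,5)=21; C(8,5)=56. So valid n = 7.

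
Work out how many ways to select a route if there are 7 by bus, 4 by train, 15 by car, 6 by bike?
32

Explanation: By the addition principle: 7 + 4 + 15 + 6 = 32.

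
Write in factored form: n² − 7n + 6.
(n − 1)(n − 6)

Explanation: Seek roots whose sum is 7 and product is 6: (1, 6). So n² − 7n + 6 = (n − 1)(n − 6).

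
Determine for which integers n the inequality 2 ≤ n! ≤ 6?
2, 3
n! is strictly increasing; 2! = 2 and 3! = 6, so valid n = 2, 3.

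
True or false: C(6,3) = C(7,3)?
False

LHS = C(6,3) = 20; RHS = C(7,3) = 35. 20 ≠ 35, so the statement does not hold.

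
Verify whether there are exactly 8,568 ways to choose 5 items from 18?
True

C(18,5) = 8,568.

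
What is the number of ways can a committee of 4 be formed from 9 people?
126

Reasoning: C(9,4) = 9! / (4! × (9-4)!)
         = 9! / (4! × 5!)
         = 126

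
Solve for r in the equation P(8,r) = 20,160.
6
P(8,r) = 8·7·…·(8−r+1), a product of r factors. Multiplying down from 8: 8 = 8; 8·7 = 56; 8·7·6 = 336; 8·7·6·5 = 1,680; 8·7·6·5·4 = 6,720; 8·7·6·5·4·3 = 20,160 ✓ (6 factors). So r = 6.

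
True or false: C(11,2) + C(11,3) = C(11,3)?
False

Working:
Pascal's identity gives C(12,3) = 220, whereas C(11,3) = 165.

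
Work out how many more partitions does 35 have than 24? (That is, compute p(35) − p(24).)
13,308

Reasoning: Pentagonal recurrence p(n) = p(n−1) + p(n−2) − p(n−5) − p(n−7) + …: p(35) = p(34) + p(33) − p(30) − p(28) + p(23) + p(20) − p(13) − p(9) + p(0) = 12,310 + 10,143 − 5,604 − 3,718 + 1,255 + 627 − 101 − 30 + 1 = 14,883.
p(24) = p(23) + p(22) − p(19) − p(17) + p(12) + p(9) − p(2) = 1,255 + 1,002 − 490 − 297 + 77 + 30 − 2 = 1,575.
Difference = 14,883 − 1,575 = 13,308.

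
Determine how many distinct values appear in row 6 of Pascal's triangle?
4
Row 6 has entries C(6,0)..C(6,6); by symmetry C(6,k)=C(6,6-k), giving 4 distinct values.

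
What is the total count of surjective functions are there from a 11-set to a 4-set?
3,498,000

Explanation: Onto functions = 4! × S(11,4)
First compute S(11,4) via recurrence:
Using the Stirling recurrence: S(n,k) = k·S(n-1,k) + S(n-1,k-1)
S(11,4) = 4·S(10,4) + S(10,3)
         = 4·34105 + 9330
         = 136420 + 9330
         = 145,750
Then: 24 × 145750 = 3,498,000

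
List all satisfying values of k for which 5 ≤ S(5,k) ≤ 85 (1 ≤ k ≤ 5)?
2, 3, 4

Explanation: S(5,1)=1; S(5,2)=15; S(5,3)=25; S(5,4)=10; S(5,5)=1. So valid k = 2, 3, 4.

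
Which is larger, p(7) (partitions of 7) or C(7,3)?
C(7,3)

Reasoning: Pentagonal recurrence p(n) = p(n−1) + p(n−2) − p(n−5) − p(n−7) + …: p(7) = p(6) + p(5) − p(2) − p(0) = 11 + 7 − 2 − 1 = 15; C(7,3) = 35.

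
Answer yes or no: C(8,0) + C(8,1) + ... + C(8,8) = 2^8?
Yes

Reasoning: Binomial theorem with x = y = 1: Σ C(8,i) = (1+1)^8 = 2^8 = 256. The statement holds.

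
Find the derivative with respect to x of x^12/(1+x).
(12x^11(1+x) - x^12)/(1+x)²
Quotient rule: [12x^{11}(1+x) - x^12]/(1+x)².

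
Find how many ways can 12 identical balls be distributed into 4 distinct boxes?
C(12+4-1, 4-1) = C(15, 3) = 455.

Answer: 455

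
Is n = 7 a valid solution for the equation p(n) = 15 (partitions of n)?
Yes
Pentagonal recurrence p(n) = p(n−1) + p(n−2) − p(n−5) − p(n−7) + …: p(7) = p(6) + p(5) − p(2) − p(0) = 11 + 7 − 2 − 1 = 15, which equals 15.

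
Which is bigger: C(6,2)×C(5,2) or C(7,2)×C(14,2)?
C(7,2)×C(14,2)

Reasoning: C(6,2)×C(5,2)=150, C(7,2)×C(14,2)=1,911.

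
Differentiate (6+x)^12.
Using the power rule: d/dx (6+x)^12 = 12(6+x)^{11}.

Answer: 12(6+x)^11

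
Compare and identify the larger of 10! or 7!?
10!

Solution: 10!=3,628,800, 7!=5,040. 10! > 7!.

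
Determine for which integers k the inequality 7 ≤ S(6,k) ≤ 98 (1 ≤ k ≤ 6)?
S(6,1)=1; S(6,2)=31; S(6,3)=90; S(6,4)=65; S(6,5)=15; S(6,6)=1. So valid k = 2, 3, 4, 5.
Final answer: 2, 3, 4, 5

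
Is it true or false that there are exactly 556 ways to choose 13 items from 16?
False
C(16,13) = 560 ≠ 556.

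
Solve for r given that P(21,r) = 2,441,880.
5
P(21,r) = 21·20·…·(21−r+1), a product of r factors. Multiplying down from 21: 21 = 21; 21·20 = 420; 21·20·19 = 7,980; 21·20·19·18 = 143,640; 21·20·19·18·17 = 2,441,880 ✓ (5 factors). So r = 5.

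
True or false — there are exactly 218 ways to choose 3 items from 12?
C(12,3) = 220 ≠ 218.
Final answer: False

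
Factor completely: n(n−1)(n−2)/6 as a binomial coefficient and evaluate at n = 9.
C(n,3); C(9,3) = 84

Working:
n(n−1)(n−2)/6 = n!/(3!(n−3)!) = C(n,3). At n = 9: C(9,3) = 84.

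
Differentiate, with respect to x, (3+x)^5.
5(3+x)^4

Working:
Using the power rule: d/dx (3+x)^5 = 5(3+x)^{4}.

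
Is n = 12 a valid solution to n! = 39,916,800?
No

12! = 12·11! = 12·39,916,800 = 479,001,600, which does not equal 39,916,800.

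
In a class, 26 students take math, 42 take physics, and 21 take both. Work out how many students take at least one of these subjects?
47

Solution: |A∪B| = |A|+|B|-|A∩B| = 26+42-21 = 47.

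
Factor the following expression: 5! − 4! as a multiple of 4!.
4 × 4! = 96

Reasoning: 5! − 4! = 5·4! − 4! = (5 − 1)·4! = 4 × 4! = 96.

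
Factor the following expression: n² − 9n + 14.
(n − 2)(n − 7)

Explanation: Seek roots whose sum is 9 and product is 14: (2, 7). So n² − 9n + 14 = (n − 2)(n − 7).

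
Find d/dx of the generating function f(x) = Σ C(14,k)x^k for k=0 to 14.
Σ k·C(14,k)x^(k-1) for k=1 to 14

Explanation: Term-by-term differentiation gives Σ k·C(14,k)x^{k-1} for k=1 to 14.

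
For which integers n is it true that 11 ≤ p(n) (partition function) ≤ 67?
Tabulating p(n) via p(n) = p(n−1) + p(n−2) − p(n−5) − p(n−7) + …: p(5)=7; p(6)=11; p(7)=15; p(8)=22; p(9)=30; p(10)=42; p(11)=56; p(12)=77. So valid n = 6, 7, 8, 9, 10, 11.

Answer: 6, 7, 8, 9, 10, 11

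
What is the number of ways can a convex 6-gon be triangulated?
Using the Catalan number formula: C_n = C(2n, n) / (n+1)
C_4 = C(8, 4) / (4+1)
     = 70 / 5
     = 14
Final answer: 14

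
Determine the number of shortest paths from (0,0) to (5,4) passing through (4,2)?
45

Explanation: To (4,2): C(6,4)=15. From there: C(3,1)=3. Total: 45.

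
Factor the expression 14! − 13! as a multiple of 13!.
13 × 13! = 80,951,270,400

14! − 13! = 14·13! − 13! = (14 − 1)·13! = 13 × 13! = 80,951,270,400.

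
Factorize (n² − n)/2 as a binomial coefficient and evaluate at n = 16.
C(n,2); C(16,2) = 120

Solution: (n² − n)/2 = n(n−1)/2 = C(n,2). At n = 16: C(16,2) = 120.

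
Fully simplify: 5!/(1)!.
This equals 5×4×...×2 = 120.

Answer: 120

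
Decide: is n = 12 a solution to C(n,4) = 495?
Yes

Reasoning: C(12,4) = 12·11·10·9/4! = 11,880/24 = 495, which equals 495.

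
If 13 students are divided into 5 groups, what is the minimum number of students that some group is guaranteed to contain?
3
Pigeonhole: ⌈13/5⌉ = 3.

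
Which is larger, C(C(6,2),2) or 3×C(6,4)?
C(C(6,2),2)=105, 3×C(6,4)=45.
Final answer: C(C(6,2),2)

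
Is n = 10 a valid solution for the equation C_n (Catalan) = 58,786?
C_10 = C(20,10)/(10+1) = 184,756/11 = 16,796, which does not equal 58,786.

Answer: No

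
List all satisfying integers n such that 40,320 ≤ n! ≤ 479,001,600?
8, 9, 10, 11, 12
n! is strictly increasing; 8! = 40,320 and 12! = 479,001,600, so valid n = 8, 9, 10, 11, 12.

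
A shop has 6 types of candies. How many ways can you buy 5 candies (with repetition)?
252
Stars and bars: C(5+6-1, 5) = C(10, 5) = 252.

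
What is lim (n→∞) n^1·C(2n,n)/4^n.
∞

Working:
C(2n,n) ~ 4^n/√(πn), so n^1·C(2n,n)/4^n ~ n^(1 − 1/2)/√π → ∞.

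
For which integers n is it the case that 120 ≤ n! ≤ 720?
5, 6

Working:
n! is strictly increasing; 5! = 120 and 6! = 720, so valid n = 5, 6.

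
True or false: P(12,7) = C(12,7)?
P(12,7) = 3,991,680 and C(12,7) = 792; P(n,r) = r! × C(n,r) so P > C whenever r ≥ 2.

Answer: False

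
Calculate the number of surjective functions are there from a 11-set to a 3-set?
171,006

Working:
Onto functions = 3! × S(11,3)
First compute S(11,3) via recurrence:
Using the Stirling recurrence: S(n,k) = k·S(n-1,k) + S(n-1,k-1)
S(11,3) = 3·S(10,3) + S(10,2)
         = 3·9330 + 511
         = 27990 + 511
         = 28,501
Then: 6 × 28501 = 171,006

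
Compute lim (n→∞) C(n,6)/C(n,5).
∞

Explanation: C(n,6)/C(n,5) = (n-5)/6 → ∞ as n → ∞.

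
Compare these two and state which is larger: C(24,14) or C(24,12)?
C(24,14)=1,961,256, C(24,12)=2,704,156.

Answer: C(24,12)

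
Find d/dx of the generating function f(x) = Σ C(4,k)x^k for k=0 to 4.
Σ k·C(4,k)x^(k-1) for k=1 to 4
Term-by-term differentiation gives Σ k·C(4,k)x^{k-1} for k=1 to 4.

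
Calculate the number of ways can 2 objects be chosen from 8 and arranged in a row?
56

Working:
P(8,2) = 8!/(8-2)! = 56.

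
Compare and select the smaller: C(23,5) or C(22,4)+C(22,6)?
C(23,5)

C(23,5)=33,649; C(22,4)+C(22,6)=7,315+74,613=81,928.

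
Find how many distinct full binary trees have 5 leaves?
14

Explanation: Using the Catalan number formula: C_n = C(2n, n) / (n+1)
C_4 = C(8, 4) / (4+1)
     = 70 / 5
     = 14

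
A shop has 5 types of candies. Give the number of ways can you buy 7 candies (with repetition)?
330

Reasoning: Stars and bars: C(7+5-1, 7) = C(11, 7) = 330.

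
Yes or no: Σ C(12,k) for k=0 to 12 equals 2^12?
Yes

Binomial theorem: Σ C(12,k) = (1+1)^12 = 2^12 = 4,096; RHS 2^12 = 4,096.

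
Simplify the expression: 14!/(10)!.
24,024

Reasoning: This equals 14×13×...×11 = 24,024.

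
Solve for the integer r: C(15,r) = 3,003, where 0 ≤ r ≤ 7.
5

Solution: C(15,r) is increasing for 0 ≤ r ≤ 7. Stepping up (C(15,r+1) = C(15,r)·(15−r)/(r+1)): C(15,1) = 15, C(15,2) = 105, C(15,3) = 455, C(15,4) = 1,365, C(15,5) = 3,003 ✓. So r = 5.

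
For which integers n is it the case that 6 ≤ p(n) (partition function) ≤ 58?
5, 6, 7, 8, 9, 10, 11

Working:
Tabulating p(n) via p(n) = p(n−1) + p(n−2) − p(n−5) − p(n−7) + …: p(4)=5; p(5)=7; p(6)=11; p(7)=15; p(8)=22; p(9)=30; p(10)=42; p(11)=56; p(12)=77. So valid n = 5, 6, 7, 8, 9, 10, 11.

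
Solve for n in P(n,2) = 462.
P(n,2) = n(n−1) is increasing in n; n(n−1) ≈ (n−0.5)^2 = 462 gives n ≈ 22.0. Check: P(20,2) = 380, P(21,2) = 420, P(22,2) = 462 ✓. So n = 22.
Final answer: 22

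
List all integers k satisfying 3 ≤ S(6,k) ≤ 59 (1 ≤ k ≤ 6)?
S(6,1)=1; S(6,2)=31; S(6,3)=90; S(6,4)=65; S(6,5)=15; S(6,6)=1. So valid k = 2, 5.
Final answer: 2, 5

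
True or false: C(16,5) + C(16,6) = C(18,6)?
False

Pascal's identity gives C(17,6) = 12,376, whereas C(18,6) = 18,564.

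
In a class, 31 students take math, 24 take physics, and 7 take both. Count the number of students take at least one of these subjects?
48
|A∪B| = |A|+|B|-|A∩B| = 31+24-7 = 48.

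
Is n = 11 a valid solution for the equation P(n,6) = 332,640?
Yes

Explanation: P(11,6) = 11·10·9·8·7·6 = 332,640, which equals 332,640.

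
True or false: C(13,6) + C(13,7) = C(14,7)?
True

Explanation: Pascal's identity C(n,k) + C(n,k+1) = C(n+1,k+1): 1,716 + 1,716 = 3,432 = C(14,7).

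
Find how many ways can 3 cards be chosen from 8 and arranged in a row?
336
P(8,3) = 8!/(8-3)! = 336.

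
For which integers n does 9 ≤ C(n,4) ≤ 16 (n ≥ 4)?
6

Reasoning: C(5,4)=5; C(6,4)=15; C(7,4)=35. So valid n = 6.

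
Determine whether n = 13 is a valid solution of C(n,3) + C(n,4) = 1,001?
Yes
C(13,3) + C(13,4) = 286 + 715 = 1,001, which equals 1,001.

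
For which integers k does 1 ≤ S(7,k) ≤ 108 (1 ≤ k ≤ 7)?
1, 2, 6, 7

Solution: S(7,1)=1; S(7,2)=63; S(7,3)=301; S(7,4)=350; S(7,5)=140; S(7,6)=21; S(7,7)=1. So valid k = 1, 2, 6, 7.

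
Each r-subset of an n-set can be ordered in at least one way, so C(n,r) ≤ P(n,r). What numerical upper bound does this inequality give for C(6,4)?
360

Explanation: P(6,4) = 6·5·4·3 = 360, so C(6,4) ≤ 360. (The bound is loose by a factor of 4! = 24: C(6,4) = 360/24 = 15.)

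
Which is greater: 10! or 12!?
12!

Solution: 10!=3,628,800, 12!=479,001,600. 12! > 10!.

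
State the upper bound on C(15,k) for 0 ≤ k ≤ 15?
6,435

Reasoning: Maximum at k = 7 or k = 8: C(15,7) = 6,435.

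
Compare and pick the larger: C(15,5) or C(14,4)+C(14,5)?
Equal

By Pascal's identity: C(15,5) = C(14,4)+C(14,5) = 3,003. Equal.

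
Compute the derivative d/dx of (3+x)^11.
11(3+x)^10
Using the power rule: d/dx (3+x)^11 = 11(3+x)^{10}.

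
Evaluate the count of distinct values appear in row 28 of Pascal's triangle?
15

Explanation: Row 28 has entries C(28,0)..C(28,28); by symmetry C(28,k)=C(28,28-k), giving 15 distinct values.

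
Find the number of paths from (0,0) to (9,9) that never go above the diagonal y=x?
4,862

Working:
Counted by the Catalan number C_9: C_9 = C(18,9)/(9+1) = 48,620/10 = 4,862.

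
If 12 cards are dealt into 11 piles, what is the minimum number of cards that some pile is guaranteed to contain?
2
Pigeonhole: ⌈12/11⌉ = 2.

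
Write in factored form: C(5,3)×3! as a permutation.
P(5,3)

Reasoning: C(5,3)×3! = [5!/(3!(2)!)]×3! = 5!/(2)! = P(5,3) = 60.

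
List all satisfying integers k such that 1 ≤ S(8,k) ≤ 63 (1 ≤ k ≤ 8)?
1, 7, 8

Explanation: S(8,1)=1; S(8,2)=127; S(8,3)=966; S(8,4)=1,701; S(8,5)=1,050; S(8,6)=266; S(8,7)=28; S(8,8)=1. So valid k = 1, 7, 8.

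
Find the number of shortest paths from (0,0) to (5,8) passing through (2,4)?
525

Solution: To (2,4): C(6,2)=15. From there: C(7,3)=35. Total: 525.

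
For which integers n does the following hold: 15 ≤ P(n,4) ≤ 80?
4

P(3,4)=0; P(4,4)=24; P(5,4)=120. So valid n = 4.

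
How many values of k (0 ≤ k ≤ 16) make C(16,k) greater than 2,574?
7

Working:
Row 16 is unimodal and symmetric about k=16/2. C(16,4)=1,820 ≤ 2,574; C(16,5)=4,368 > 2,574; by symmetry C(16,k) > 2,574 for k = 5..11. That's 11 - 5 + 1 = 7 values.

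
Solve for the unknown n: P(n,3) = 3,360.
16

P(n,3) = n(n−1)(n−2) is increasing in n; n(n−1)(n−2) ≈ (n−1)^3 = 3,360 gives n ≈ 16.0. Check: P(14,3) = 2,184, P(15,3) = 2,730, P(16,3) = 3,360 ✓. So n = 16.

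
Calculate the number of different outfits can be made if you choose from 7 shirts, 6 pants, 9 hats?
378

Explanation: By the multiplication principle: 7 × 6 × 9 = 378.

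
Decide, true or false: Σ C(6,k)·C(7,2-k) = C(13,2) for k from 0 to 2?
Vandermonde's identity gives C(13,2) = 78; RHS C(13,2) = 78.

Answer: True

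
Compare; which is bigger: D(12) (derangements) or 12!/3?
D(12)

Reasoning: D(12) = (12-1)·[D(11) + D(10)] = 11·[14,684,570 + 1,334,961] = 176,214,841; 12!/3 = 479,001,600/3 = 159,667,200.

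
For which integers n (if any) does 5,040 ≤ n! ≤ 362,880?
7, 8, 9

Explanation: n! is strictly increasing; 7! = 5,040 and 9! = 362,880, so valid n = 7, 8, 9.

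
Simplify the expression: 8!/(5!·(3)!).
56

Explanation: This is C(8,5) = 56.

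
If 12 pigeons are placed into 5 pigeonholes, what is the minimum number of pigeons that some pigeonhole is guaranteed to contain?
3

Pigeonhole: ⌈12/5⌉ = 3.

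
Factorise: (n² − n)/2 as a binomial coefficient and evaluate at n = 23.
C(n,2); C(23,2) = 253
(n² − n)/2 = n(n−1)/2 = C(n,2). At n = 23: C(23,2) = 253.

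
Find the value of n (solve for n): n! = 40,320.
8

Explanation: n! is strictly increasing. 6! = 720, 7! = 5,040, 8! = 40,320 ✓. So n = 8.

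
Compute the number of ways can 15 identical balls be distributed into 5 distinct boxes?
3,876

C(15+5-1, 5-1) = C(19, 4) = 3,876.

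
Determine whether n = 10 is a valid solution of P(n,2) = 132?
P(10,2) = 10·9 = 90, which does not equal 132.

Answer: No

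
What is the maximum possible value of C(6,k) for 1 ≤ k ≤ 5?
20

Working:
C(6,k) is maximised at the centre of the row: C(6,3) = 20.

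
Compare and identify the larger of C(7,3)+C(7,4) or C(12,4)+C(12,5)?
First=70, Second=1,287.
Final answer: C(12,4)+C(12,5)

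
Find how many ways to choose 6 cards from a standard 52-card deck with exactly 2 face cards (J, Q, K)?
6,031,740

Reasoning: 12 face cards and 40 non-face cards: C(12,2) × C(40,4) = 66 × 91,390 = 6,031,740.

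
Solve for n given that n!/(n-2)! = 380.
20
n!/(n-2)! = n×(n-1), a product of 2 consecutive integers ≈ (n−0.5)^2. 380^(1/2) + 0.5 ≈ 20.0; check n = 20: 20×19 = 380 ✓. So n = 20.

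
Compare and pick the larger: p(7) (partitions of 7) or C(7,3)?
C(7,3)

Solution: Pentagonal recurrence p(n) = p(n−1) + p(n−2) − p(n−5) − p(n−7) + …: p(7) = p(6) + p(5) − p(2) − p(0) = 11 + 7 − 2 − 1 = 15; C(7,3) = 35.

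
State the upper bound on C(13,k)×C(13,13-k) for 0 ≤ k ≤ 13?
2,944,656

Working:
C(13,k)·C(13,13-k) = C(13,k)², maximised at the centre k = 6: C(13,6)² = 2,944,656.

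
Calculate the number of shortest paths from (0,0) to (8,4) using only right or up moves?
495

Working:
Choose 8 rights from 12 moves: C(12,8) = 495.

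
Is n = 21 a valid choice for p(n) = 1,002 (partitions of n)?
No

Reasoning: Pentagonal recurrence p(n) = p(n−1) + p(n−2) − p(n−5) − p(n−7) + …: p(21) = p(20) + p(19) − p(16) − p(14) + p(9) + p(6) = 627 + 490 − 231 − 135 + 30 + 11 = 792, which does not equal 1,002.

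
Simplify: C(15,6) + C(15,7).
11,440

Solution: By Pascal's identity: C(16,7) = 11,440.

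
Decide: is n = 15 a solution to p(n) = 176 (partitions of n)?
Yes

Working:
Pentagonal recurrence p(n) = p(n−1) + p(n−2) − p(n−5) − p(n−7) + …: p(15) = p(14) + p(13) − p(10) − p(8) + p(3) + p(0) = 135 + 101 − 42 − 22 + 3 + 1 = 176, which equals 176.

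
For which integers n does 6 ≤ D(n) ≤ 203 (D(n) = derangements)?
Using D(n) = (n−1)[D(n−1) + D(n−2)] with D(1)=0, D(2)=1: D(3)=2; D(4)=9; D(5)=44; D(6)=265. So valid n = 4, 5.
Final answer: 4, 5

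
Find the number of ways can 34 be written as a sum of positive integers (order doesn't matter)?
12,310

Working:
Pentagonal recurrence p(n) = p(n−1) + p(n−2) − p(n−5) − p(n−7) + …: p(34) = p(33) + p(32) − p(29) − p(27) + p(22) + p(19) − p(12) − p(8) = 10,143 + 8,349 − 4,565 − 3,010 + 1,002 + 490 − 77 − 22 = 12,310.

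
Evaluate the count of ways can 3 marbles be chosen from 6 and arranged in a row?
120

Explanation: P(6,3) = 6!/(6-3)! = 120.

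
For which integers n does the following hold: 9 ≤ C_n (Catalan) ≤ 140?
4, 5, 6

Solution: C_3=5; C_4=14; C_5=42; C_6=132; C_7=429. So valid n = 4, 5, 6.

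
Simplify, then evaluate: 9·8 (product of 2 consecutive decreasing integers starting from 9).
72

Solution: This is P(9,2) = 9!/(7)! = 72.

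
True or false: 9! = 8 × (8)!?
9! = 9 × 8! = 362,880, but 8 × 8! = 322,560.
Final answer: False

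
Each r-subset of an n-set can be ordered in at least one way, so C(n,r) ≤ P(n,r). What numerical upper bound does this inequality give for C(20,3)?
6,840
P(20,3) = 20·19·18 = 6,840, so C(20,3) ≤ 6,840. (The bound is loose by a factor of 3! = 6: C(20,3) = 6,840/6 = 1,140.)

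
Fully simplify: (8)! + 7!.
(8)! + 7! = (8)·7! + 7! = (8+1)·7! = 9·7! = 45,360.

Answer: 45,360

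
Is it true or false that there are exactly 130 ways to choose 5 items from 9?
C(9,5) = 126 ≠ 130.
Final answer: False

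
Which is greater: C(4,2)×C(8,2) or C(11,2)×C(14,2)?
C(4,2)×C(8,2)=168, C(11,2)×C(14,2)=5,005.
Final answer: C(11,2)×C(14,2)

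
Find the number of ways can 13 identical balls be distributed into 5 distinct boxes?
C(13+5-1, 5-1) = C(17, 4) = 2,380.

Answer: 2,380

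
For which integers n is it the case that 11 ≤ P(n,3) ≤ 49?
4

Reasoning: P(3,3)=6; P(4,3)=24; P(5,3)=60. So valid n = 4.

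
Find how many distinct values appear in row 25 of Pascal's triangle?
Row 25 has entries C(25,0)..C(25,25); by symmetry C(25,k)=C(25,25-k), giving 13 distinct values.
Final answer: 13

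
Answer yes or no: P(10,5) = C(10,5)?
P(10,5) = 30,240 but C(10,5) = 252; they differ by a factor of 5! = 120, so the statement does not hold.

Answer: No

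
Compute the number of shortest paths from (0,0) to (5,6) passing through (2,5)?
84

Explanation: To (2,5): C(7,2)=21. From there: C(4,3)=4. Total: 84.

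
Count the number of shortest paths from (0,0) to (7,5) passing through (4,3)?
350

Explanation: To (4,3): C(7,4)=35. From there: C(5,3)=10. Total: 350.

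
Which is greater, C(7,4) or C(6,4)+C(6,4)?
C(7,4)

Reasoning: C(7,4)=35; C(6,4)+C(6,4)=15+15=30.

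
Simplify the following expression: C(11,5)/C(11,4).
7/5

Explanation: C(n,k+1)/C(n,k) = (n−k)/(k+1). Here (11−4)/(4+1) = 7/5 = 7/5.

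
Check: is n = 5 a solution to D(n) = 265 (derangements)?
No
D(5) = (5-1)·[D(4) + D(3)] = 4·[9 + 2] = 44, which does not equal 265.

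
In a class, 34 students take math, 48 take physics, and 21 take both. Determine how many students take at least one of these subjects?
61

|A∪B| = |A|+|B|-|A∩B| = 34+48-21 = 61.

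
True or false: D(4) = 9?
Derangements of 4 elements: D(4) = (4-1)·[D(3) + D(2)] = 3·[2 + 1] = 9.

Answer: True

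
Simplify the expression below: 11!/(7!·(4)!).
This is C(11,7) = 330.

Answer: 330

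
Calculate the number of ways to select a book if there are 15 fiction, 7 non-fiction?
22

Explanation: By the addition principle: 15 + 7 = 22.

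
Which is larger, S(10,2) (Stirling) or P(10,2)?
S(10,2)

Solution: S(10,2) = 2·S(9,2) + S(9,1) = 2·255 + 1 = 511; P(10,2) = 90.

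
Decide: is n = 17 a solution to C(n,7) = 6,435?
C(17,7) = 17·16·15·14·13·12·11/7! = 98,017,920/5,040 = 19,448, which does not equal 6,435.

Answer: No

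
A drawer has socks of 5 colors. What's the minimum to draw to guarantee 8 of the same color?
36
Worst case: 7 of each = 35. One more: 36.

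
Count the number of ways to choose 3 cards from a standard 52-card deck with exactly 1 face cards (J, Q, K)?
12 face cards and 40 non-face cards: C(12,1) × C(40,2) = 12 × 780 = 9,360.

Answer: 9,360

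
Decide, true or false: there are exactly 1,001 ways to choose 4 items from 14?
True
C(14,4) = 1,001.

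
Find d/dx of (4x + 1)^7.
28(4x + 1)^6

Solution: Chain rule: 7(4x+1)^{6} × 4 = 28(4x+1)^{6}.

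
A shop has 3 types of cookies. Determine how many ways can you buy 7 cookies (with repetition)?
36

Working:
Stars and bars: C(7+3-1, 7) = C(9, 7) = 36.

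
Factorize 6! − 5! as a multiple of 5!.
6! − 5! = 6·5! − 5! = (6 − 1)·5! = 5 × 5! = 600.
Final answer: 5 × 5! = 600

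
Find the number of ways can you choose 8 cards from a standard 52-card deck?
752,538,150

C(52,8) = 752,538,150.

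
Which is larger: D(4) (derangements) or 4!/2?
4!/2

D(4) = (4-1)·[D(3) + D(2)] = 3·[2 + 1] = 9; 4!/2 = 24/2 = 12.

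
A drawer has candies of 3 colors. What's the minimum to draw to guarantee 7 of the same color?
19

Working:
Worst case: 6 of each = 18. One more: 19.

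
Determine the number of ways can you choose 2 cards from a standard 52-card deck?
1,326

Reasoning: C(52,2) = 1,326.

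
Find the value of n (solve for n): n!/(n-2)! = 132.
12

Solution: n!/(n-2)! = n×(n-1), a product of 2 consecutive integers ≈ (n−0.5)^2. 132^(1/2) + 0.5 ≈ 12.0; check n = 12: 12×11 = 132 ✓. So n = 12.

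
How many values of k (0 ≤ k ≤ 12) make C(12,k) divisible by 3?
9

Explanation: Checking C(12,k) mod 3 for k = 0..12: divisible at k = 1, 2, 4, 5, 6, 7, 8, 10, 11. That's 9 values.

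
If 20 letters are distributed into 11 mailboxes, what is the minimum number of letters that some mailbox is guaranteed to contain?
2

Reasoning: Pigeonhole: ⌈20/11⌉ = 2.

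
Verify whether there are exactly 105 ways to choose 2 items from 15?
True
C(15,2) = 105.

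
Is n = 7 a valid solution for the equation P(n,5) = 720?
No

Working:
P(7,5) = 7·6·5·4·3 = 2,520, which does not equal 720.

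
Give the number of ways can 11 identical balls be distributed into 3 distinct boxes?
78
C(11+3-1, 3-1) = C(13, 2) = 78.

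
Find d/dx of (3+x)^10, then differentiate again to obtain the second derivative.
90(3+x)^8

First derivative: 10(3+x)^{9}. Second derivative: 10·9·(3+x)^{8} = 90(3+x)^{8}.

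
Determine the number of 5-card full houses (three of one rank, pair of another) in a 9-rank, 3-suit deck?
216

Solution: Triple rank: 9. Triple suits: C(3,3)=1. Pair rank: 8. Pair suits: C(3,2)=3. Total: 216.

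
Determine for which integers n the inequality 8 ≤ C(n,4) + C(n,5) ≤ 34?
C(5,4)+C(5,5)=6; C(6,4)+C(6,5)=21; C(7,4)+C(7,5)=56. So valid n = 6.

Answer: 6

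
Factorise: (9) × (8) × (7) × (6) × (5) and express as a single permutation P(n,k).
Product of 5 consecutive descending integers starting at 9: P(9,5) = 9!/4! = 15,120.

Answer: P(9,5) = 9!/(4)!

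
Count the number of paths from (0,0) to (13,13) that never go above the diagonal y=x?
742,900

Counted by the Catalan number C_13: C_13 = C(26,13)/(13+1) = 10,400,600/14 = 742,900.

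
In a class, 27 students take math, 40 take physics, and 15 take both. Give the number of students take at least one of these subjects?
52

Explanation: |A∪B| = |A|+|B|-|A∩B| = 27+40-15 = 52.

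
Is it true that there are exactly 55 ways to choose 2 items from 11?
C(11,2) = 55.
Final answer: True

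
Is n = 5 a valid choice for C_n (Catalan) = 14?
C_5 = C(10,5)/(5+1) = 252/6 = 42, which does not equal 14.

Answer: No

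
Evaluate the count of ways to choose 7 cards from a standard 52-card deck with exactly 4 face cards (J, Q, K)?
4,890,600

Solution: 12 face cards and 40 non-face cards: C(12,4) × C(40,3) = 495 × 9,880 = 4,890,600.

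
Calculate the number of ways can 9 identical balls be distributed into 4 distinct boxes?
220

Working:
C(9+4-1, 4-1) = C(12, 3) = 220.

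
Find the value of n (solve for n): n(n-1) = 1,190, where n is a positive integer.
35

Solution: n² − n − 1,190 = 0, so n = (1 ± √(1 + 4·1,190))/2 = (1 ± √4,761)/2 = (1 ± 69)/2, i.e. n = 35 or n = -34. Taking the positive root, n = 35 (check: 35×34 = 1,190).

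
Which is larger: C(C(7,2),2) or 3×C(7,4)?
C(C(7,2),2)

Solution: C(C(7,2),2)=210, 3×C(7,4)=105.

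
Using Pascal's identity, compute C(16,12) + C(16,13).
2,380

C(16,12) + C(16,13) = C(17,13) = 2,380.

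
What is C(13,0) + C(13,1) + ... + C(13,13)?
8,192

Reasoning: Sum of binomial coefficients = 2^13 = 8,192.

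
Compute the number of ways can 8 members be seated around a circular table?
5,040

Working:
Circular arrangements: (8-1)! = 5,040.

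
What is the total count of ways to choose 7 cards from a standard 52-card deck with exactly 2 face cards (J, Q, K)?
43,428,528

Reasoning: 12 face cards and 40 non-face cards: C(12,2) × C(40,5) = 66 × 658,008 = 43,428,528.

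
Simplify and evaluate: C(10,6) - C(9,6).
126

Solution: C(10,6) - C(9,6) = C(9,5) = 126.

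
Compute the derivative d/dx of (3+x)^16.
16(3+x)^15

Working:
Using the power rule: d/dx (3+x)^16 = 16(3+x)^{15}.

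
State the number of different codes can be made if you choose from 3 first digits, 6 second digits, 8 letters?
144

Solution: By the multiplication principle: 3 × 6 × 8 = 144.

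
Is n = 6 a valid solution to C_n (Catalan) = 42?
C_6 = C(12,6)/(6+1) = 924/7 = 132, which does not equal 42.

Answer: No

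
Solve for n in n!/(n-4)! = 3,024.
9
n!/(n-4)! = n×(n-1)×(n-2)×(n-3), a product of 4 consecutive integers ≈ (n−1.5)^4. 3,024^(1/4) + 1.5 ≈ 8.9; check n = 9: 9×8×7×6 = 3,024 ✓. So n = 9.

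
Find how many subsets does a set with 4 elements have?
16

Solution: Each element can be included or excluded: 2^4 = 16.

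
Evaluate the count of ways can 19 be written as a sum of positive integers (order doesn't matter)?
490

Working:
Pentagonal recurrence p(n) = p(n−1) + p(n−2) − p(n−5) − p(n−7) + …: p(19) = p(18) + p(17) − p(14) − p(12) + p(7) + p(4) = 385 + 297 − 135 − 77 + 15 + 5 = 490.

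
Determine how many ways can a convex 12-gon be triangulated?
16,796

Explanation: Using the Catalan number formula: C_n = C(2n, n) / (n+1)
C_10 = C(20, 10) / (10+1)
     = 184756 / 11
     = 16,796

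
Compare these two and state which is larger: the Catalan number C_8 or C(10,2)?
C_8 = C(16,8)/(8+1) = 12,870/9 = 1,430; C(10,2) = 45.
Final answer: C_8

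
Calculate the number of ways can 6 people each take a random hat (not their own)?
Using D(n) = (n-1)[D(n-1) + D(n-2)]:
D(6) = (6-1) × [D(5) + D(4)]
      = 5 × [44 + 9]
      = 5 × 53
      = 265

Answer: 265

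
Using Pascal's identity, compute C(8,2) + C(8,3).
C(8,2) + C(8,3) = C(9,3) = 84.
Final answer: 84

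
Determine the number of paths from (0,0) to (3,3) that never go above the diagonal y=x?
5

Counted by the Catalan number C_3: C_3 = C(6,3)/(3+1) = 20/4 = 5.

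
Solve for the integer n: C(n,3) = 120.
10

Working:
C(n,3) = n(n−1)(n−2)/3! is increasing in n, and n(n−1)(n−2) = 3!·120 = 720 ≈ (n−1)^3 gives n ≈ 10.0. Check: C(8,3) = 56, C(9,3) = 84, C(10,3) = 120 ✓. So n = 10.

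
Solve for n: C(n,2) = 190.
20

C(n,2) = n(n−1)/2! is increasing in n, and n(n−1) = 2!·190 = 380 ≈ (n−0.5)^2 gives n ≈ 20.0. Check: C(18,2) = 153, C(19,2) = 171, C(20,2) = 190 ✓. So n = 20.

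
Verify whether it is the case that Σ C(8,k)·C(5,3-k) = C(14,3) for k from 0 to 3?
False

Explanation: Vandermonde's identity gives C(13,3) = 286; RHS C(14,3) = 364.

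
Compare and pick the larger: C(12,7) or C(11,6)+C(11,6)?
C(11,6)+C(11,6)

C(12,7)=792; C(11,6)+C(11,6)=462+462=924.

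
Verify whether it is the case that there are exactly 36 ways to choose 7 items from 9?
True

C(9,7) = 36.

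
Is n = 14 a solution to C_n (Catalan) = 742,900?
No

Explanation: C_14 = C(28,14)/(14+1) = 40,116,600/15 = 2,674,440, which does not equal 742,900.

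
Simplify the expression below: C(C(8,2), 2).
378

Working:
C(8,2) = 28, then C(28, 2) = 378.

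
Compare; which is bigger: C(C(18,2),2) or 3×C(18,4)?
C(C(18,2),2)=11,628, 3×C(18,4)=9,180.

Answer: C(C(18,2),2)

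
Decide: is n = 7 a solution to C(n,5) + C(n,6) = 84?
No

Reasoning: C(7,5) + C(7,6) = 21 + 7 = 28, which does not equal 84.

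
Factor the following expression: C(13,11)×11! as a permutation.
C(13,11)×11! = [13!/(11!(2)!)]×11! = 13!/(2)! = P(13,11) = 3,113,510,400.

Answer: P(13,11)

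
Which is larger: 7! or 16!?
16!

Explanation: 7!=5,040, 16!=20,922,789,888,000. 16! > 7!.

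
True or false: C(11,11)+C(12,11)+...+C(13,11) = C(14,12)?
True

Working:
Hockey stick identity gives Σ = C(14,12) = 91; RHS C(14,12) = 91.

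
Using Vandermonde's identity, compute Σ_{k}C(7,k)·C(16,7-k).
245,157
= C(7+16,7) = C(23,7) = 245,157.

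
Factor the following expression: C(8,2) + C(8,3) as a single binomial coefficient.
C(9,3)

Explanation: By Pascal's identity: C(8,2) + C(8,3) = C(9,3) = 84.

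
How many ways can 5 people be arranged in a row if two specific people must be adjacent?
48

Reasoning: Treat pair as unit: (5-1)! arrangements × 2 internal orders = 48.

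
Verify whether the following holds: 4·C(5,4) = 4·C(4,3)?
False

Reasoning: Absorption identity k·C(n,k) = n·C(n-1,k-1). LHS = 4·5 = 20; RHS = 4·4 = 16.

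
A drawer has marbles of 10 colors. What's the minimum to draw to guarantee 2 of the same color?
Worst case: 1 of each = 10. One more: 11.
Final answer: 11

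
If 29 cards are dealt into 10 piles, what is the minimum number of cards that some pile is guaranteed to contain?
3

Working:
Pigeonhole: ⌈29/10⌉ = 3.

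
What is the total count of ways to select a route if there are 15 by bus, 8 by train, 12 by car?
By the addition principle: 15 + 8 + 12 = 35.

Answer: 35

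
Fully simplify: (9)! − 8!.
322,560
(9)! − 8! = (9)·8! − 8! = (9−1)·8! = 8·8! = 322,560.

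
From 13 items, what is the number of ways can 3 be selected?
286

C(13,3) = 13! / (3! × (13-3)!)
         = 13! / (3! × 10!)
         = 286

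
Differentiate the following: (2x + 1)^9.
18(2x + 1)^8

Explanation: Chain rule: 9(2x+1)^{8} × 2 = 18(2x+1)^{8}.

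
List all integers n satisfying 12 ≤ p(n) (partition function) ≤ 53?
Tabulating p(n) via p(n) = p(n−1) + p(n−2) − p(n−5) − p(n−7) + …: p(6)=11; p(7)=15; p(8)=22; p(9)=30; p(10)=42; p(11)=56. So valid n = 7, 8, 9, 10.

Answer: 7, 8, 9, 10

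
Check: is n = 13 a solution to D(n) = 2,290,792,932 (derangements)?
Yes
D(13) = (13-1)·[D(12) + D(11)] = 12·[176,214,841 + 14,684,570] = 2,290,792,932, which equals 2,290,792,932.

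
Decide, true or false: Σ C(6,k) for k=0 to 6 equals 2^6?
True

Binomial theorem: Σ C(6,k) = (1+1)^6 = 2^6 = 64; RHS 2^6 = 64.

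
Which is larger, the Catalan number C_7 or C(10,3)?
C_7

Solution: C_7 = C(14,7)/(7+1) = 3,432/8 = 429; C(10,3) = 120.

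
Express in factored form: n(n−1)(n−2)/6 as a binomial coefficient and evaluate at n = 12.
n(n−1)(n−2)/6 = n!/(3!(n−3)!) = C(n,3). At n = 12: C(12,3) = 220.
Final answer: C(n,3); C(12,3) = 220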